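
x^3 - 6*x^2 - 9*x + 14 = (x - 7)*(x - 1)*(x + 2)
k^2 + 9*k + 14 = (k + 2)*(k + 7)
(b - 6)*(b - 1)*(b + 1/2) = b^3 - 13*b^2/2 + 5*b/2 + 3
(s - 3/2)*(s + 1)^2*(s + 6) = s^4 + 13*s^3/2 + s^2 - 27*s/2 - 9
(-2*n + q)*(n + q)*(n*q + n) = -2*n^3*q - 2*n^3 - n^2*q^2 - n^2*q + n*q^3 + n*q^2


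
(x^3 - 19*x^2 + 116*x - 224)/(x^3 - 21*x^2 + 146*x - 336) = (x - 4)/(x - 6)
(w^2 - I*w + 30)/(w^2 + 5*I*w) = (w - 6*I)/w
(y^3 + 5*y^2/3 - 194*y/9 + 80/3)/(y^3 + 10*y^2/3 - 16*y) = (y - 5/3)/y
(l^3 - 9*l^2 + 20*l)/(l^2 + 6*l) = (l^2 - 9*l + 20)/(l + 6)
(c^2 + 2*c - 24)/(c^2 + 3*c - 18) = (c - 4)/(c - 3)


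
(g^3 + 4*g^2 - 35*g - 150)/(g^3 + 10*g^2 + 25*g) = (g - 6)/g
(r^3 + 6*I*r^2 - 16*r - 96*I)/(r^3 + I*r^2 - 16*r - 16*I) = (r + 6*I)/(r + I)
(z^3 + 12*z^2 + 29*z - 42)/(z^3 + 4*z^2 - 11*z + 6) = (z + 7)/(z - 1)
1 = 1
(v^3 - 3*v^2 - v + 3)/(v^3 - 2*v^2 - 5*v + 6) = (v + 1)/(v + 2)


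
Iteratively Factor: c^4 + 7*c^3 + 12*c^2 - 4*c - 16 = (c - 1)*(c^3 + 8*c^2 + 20*c + 16) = (c - 1)*(c + 2)*(c^2 + 6*c + 8) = (c - 1)*(c + 2)^2*(c + 4)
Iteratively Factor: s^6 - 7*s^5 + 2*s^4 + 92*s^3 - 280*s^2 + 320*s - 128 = (s - 2)*(s^5 - 5*s^4 - 8*s^3 + 76*s^2 - 128*s + 64) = (s - 2)*(s - 1)*(s^4 - 4*s^3 - 12*s^2 + 64*s - 64) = (s - 2)*(s - 1)*(s + 4)*(s^3 - 8*s^2 + 20*s - 16) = (s - 2)^2*(s - 1)*(s + 4)*(s^2 - 6*s + 8) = (s - 2)^3*(s - 1)*(s + 4)*(s - 4)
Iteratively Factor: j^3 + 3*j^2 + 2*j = (j + 2)*(j^2 + j) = j*(j + 2)*(j + 1)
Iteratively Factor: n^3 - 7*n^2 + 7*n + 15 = (n - 5)*(n^2 - 2*n - 3) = (n - 5)*(n + 1)*(n - 3)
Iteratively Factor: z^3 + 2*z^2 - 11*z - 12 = (z + 1)*(z^2 + z - 12) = (z + 1)*(z + 4)*(z - 3)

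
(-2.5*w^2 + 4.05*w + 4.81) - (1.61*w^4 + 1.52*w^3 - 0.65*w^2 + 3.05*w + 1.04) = -1.61*w^4 - 1.52*w^3 - 1.85*w^2 + 1.0*w + 3.77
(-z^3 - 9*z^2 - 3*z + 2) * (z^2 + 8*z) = -z^5 - 17*z^4 - 75*z^3 - 22*z^2 + 16*z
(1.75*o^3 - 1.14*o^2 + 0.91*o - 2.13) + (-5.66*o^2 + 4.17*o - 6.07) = 1.75*o^3 - 6.8*o^2 + 5.08*o - 8.2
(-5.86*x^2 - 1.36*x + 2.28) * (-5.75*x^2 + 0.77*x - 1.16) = 33.695*x^4 + 3.3078*x^3 - 7.3596*x^2 + 3.3332*x - 2.6448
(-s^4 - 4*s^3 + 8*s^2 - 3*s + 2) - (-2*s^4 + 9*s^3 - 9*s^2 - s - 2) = s^4 - 13*s^3 + 17*s^2 - 2*s + 4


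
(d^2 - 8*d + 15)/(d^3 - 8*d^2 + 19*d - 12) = (d - 5)/(d^2 - 5*d + 4)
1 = 1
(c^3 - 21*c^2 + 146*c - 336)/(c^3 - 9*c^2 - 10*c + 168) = (c - 8)/(c + 4)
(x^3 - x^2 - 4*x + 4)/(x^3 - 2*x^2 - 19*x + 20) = (x^2 - 4)/(x^2 - x - 20)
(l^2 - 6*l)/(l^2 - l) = (l - 6)/(l - 1)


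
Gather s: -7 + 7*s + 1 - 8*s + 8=2 - s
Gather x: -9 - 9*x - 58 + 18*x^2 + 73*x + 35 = 18*x^2 + 64*x - 32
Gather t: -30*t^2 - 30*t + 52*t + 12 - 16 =-30*t^2 + 22*t - 4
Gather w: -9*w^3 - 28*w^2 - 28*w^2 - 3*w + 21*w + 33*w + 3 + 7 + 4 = -9*w^3 - 56*w^2 + 51*w + 14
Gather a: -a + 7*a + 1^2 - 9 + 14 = 6*a + 6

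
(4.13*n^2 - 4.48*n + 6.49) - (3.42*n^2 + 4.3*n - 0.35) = 0.71*n^2 - 8.78*n + 6.84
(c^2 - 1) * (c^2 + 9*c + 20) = c^4 + 9*c^3 + 19*c^2 - 9*c - 20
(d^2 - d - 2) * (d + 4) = d^3 + 3*d^2 - 6*d - 8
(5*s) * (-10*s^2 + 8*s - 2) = -50*s^3 + 40*s^2 - 10*s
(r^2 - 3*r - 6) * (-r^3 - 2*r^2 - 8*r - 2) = -r^5 + r^4 + 4*r^3 + 34*r^2 + 54*r + 12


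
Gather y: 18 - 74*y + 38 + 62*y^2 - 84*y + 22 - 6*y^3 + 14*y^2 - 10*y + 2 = -6*y^3 + 76*y^2 - 168*y + 80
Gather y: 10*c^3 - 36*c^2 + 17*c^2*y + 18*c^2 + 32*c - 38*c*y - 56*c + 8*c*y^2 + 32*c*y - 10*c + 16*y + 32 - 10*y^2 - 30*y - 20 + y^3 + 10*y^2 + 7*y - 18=10*c^3 - 18*c^2 + 8*c*y^2 - 34*c + y^3 + y*(17*c^2 - 6*c - 7) - 6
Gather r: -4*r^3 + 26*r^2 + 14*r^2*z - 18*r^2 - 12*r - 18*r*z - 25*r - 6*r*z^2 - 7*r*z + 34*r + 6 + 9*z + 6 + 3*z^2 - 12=-4*r^3 + r^2*(14*z + 8) + r*(-6*z^2 - 25*z - 3) + 3*z^2 + 9*z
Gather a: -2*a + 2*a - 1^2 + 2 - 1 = 0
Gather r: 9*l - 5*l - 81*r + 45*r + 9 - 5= 4*l - 36*r + 4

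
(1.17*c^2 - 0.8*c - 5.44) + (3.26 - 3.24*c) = 1.17*c^2 - 4.04*c - 2.18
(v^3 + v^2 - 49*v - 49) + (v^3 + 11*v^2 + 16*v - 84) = 2*v^3 + 12*v^2 - 33*v - 133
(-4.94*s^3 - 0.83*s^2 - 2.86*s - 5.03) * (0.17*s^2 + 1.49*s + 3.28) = -0.8398*s^5 - 7.5017*s^4 - 17.9261*s^3 - 7.8389*s^2 - 16.8755*s - 16.4984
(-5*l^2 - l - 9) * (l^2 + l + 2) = -5*l^4 - 6*l^3 - 20*l^2 - 11*l - 18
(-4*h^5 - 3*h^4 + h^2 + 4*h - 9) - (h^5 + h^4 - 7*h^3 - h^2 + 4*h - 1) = -5*h^5 - 4*h^4 + 7*h^3 + 2*h^2 - 8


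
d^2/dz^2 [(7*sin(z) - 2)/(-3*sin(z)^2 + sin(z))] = (63*sin(z)^2 - 51*sin(z) - 108 + 106/sin(z) - 36/sin(z)^2 + 4/sin(z)^3)/(3*sin(z) - 1)^3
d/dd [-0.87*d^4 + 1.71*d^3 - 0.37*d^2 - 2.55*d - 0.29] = -3.48*d^3 + 5.13*d^2 - 0.74*d - 2.55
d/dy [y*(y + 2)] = 2*y + 2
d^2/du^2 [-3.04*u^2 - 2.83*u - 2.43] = -6.08000000000000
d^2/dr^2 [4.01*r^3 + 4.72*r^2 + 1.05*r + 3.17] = 24.06*r + 9.44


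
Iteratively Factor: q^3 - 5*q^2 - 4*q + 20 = (q + 2)*(q^2 - 7*q + 10) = (q - 2)*(q + 2)*(q - 5)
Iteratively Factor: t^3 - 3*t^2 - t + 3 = (t - 3)*(t^2 - 1) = (t - 3)*(t + 1)*(t - 1)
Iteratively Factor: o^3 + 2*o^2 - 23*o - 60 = (o + 3)*(o^2 - o - 20) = (o - 5)*(o + 3)*(o + 4)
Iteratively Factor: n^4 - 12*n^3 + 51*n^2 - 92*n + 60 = (n - 2)*(n^3 - 10*n^2 + 31*n - 30) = (n - 3)*(n - 2)*(n^2 - 7*n + 10) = (n - 3)*(n - 2)^2*(n - 5)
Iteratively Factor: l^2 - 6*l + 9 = (l - 3)*(l - 3)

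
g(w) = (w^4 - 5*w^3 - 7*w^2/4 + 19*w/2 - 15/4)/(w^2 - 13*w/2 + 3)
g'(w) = (13/2 - 2*w)*(w^4 - 5*w^3 - 7*w^2/4 + 19*w/2 - 15/4)/(w^2 - 13*w/2 + 3)^2 + (4*w^3 - 15*w^2 - 7*w/2 + 19/2)/(w^2 - 13*w/2 + 3)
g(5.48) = -28.86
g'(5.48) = -126.22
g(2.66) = 4.84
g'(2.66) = 3.46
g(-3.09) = 5.79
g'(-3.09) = -5.13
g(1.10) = 0.21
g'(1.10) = 2.14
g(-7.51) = 47.36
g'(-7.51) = -13.73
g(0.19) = -1.13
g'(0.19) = 0.77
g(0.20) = -1.13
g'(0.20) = 0.79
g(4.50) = 7.00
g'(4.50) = -6.17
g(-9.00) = 70.00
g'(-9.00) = -16.67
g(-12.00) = 128.92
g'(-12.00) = -22.62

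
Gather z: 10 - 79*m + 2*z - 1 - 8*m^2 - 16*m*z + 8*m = -8*m^2 - 71*m + z*(2 - 16*m) + 9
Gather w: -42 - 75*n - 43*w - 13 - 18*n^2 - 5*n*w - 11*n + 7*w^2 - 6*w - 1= -18*n^2 - 86*n + 7*w^2 + w*(-5*n - 49) - 56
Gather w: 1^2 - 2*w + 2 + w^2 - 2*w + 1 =w^2 - 4*w + 4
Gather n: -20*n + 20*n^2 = 20*n^2 - 20*n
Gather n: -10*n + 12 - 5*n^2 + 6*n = -5*n^2 - 4*n + 12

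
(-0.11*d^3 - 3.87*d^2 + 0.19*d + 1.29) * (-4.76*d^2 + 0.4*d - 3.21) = 0.5236*d^5 + 18.3772*d^4 - 2.0993*d^3 + 6.3583*d^2 - 0.0939*d - 4.1409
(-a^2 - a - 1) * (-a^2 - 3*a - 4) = a^4 + 4*a^3 + 8*a^2 + 7*a + 4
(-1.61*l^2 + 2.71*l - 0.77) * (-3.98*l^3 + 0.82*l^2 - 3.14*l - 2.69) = 6.4078*l^5 - 12.106*l^4 + 10.3422*l^3 - 4.8099*l^2 - 4.8721*l + 2.0713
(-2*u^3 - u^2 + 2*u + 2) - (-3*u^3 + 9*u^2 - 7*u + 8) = u^3 - 10*u^2 + 9*u - 6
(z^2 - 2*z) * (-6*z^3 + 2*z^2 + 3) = -6*z^5 + 14*z^4 - 4*z^3 + 3*z^2 - 6*z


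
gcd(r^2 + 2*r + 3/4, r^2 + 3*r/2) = r + 3/2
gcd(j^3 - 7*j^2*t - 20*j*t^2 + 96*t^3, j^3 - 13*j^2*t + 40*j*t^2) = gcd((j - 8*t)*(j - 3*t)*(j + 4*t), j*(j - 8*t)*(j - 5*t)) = -j + 8*t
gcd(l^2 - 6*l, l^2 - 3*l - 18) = l - 6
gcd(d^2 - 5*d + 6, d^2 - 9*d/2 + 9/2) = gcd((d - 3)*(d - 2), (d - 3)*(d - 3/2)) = d - 3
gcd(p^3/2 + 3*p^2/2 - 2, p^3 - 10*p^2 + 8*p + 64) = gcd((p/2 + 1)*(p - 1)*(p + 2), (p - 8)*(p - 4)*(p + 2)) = p + 2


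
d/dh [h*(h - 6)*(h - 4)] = 3*h^2 - 20*h + 24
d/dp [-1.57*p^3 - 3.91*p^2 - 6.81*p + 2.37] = -4.71*p^2 - 7.82*p - 6.81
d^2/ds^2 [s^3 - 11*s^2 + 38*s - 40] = 6*s - 22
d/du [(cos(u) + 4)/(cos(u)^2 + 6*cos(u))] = (sin(u) + 24*sin(u)/cos(u)^2 + 8*tan(u))/(cos(u) + 6)^2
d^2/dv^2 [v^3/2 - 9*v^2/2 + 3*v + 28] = 3*v - 9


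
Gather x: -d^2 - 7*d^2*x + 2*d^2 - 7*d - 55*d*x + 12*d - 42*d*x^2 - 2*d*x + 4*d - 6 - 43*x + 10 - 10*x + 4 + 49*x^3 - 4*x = d^2 - 42*d*x^2 + 9*d + 49*x^3 + x*(-7*d^2 - 57*d - 57) + 8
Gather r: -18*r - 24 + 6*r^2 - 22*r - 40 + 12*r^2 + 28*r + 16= 18*r^2 - 12*r - 48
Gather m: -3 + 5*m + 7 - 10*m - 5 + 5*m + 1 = 0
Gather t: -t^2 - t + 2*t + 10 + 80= -t^2 + t + 90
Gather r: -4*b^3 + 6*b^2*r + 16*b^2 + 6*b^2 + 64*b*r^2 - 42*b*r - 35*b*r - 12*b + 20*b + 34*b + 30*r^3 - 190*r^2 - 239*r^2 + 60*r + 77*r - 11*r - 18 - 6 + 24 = -4*b^3 + 22*b^2 + 42*b + 30*r^3 + r^2*(64*b - 429) + r*(6*b^2 - 77*b + 126)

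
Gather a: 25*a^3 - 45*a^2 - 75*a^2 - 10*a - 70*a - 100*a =25*a^3 - 120*a^2 - 180*a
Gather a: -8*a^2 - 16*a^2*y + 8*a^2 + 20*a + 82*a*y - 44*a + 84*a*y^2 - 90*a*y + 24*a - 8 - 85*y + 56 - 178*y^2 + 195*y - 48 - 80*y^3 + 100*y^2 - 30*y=-16*a^2*y + a*(84*y^2 - 8*y) - 80*y^3 - 78*y^2 + 80*y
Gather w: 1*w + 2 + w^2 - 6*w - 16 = w^2 - 5*w - 14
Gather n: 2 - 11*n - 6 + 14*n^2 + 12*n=14*n^2 + n - 4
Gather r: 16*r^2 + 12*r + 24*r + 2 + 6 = 16*r^2 + 36*r + 8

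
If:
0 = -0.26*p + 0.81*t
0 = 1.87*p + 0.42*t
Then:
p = 0.00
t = 0.00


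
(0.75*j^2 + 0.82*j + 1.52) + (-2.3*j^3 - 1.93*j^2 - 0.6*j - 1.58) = -2.3*j^3 - 1.18*j^2 + 0.22*j - 0.0600000000000001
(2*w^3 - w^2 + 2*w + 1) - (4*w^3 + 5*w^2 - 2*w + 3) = -2*w^3 - 6*w^2 + 4*w - 2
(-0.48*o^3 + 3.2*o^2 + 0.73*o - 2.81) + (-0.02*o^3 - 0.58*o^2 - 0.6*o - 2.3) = -0.5*o^3 + 2.62*o^2 + 0.13*o - 5.11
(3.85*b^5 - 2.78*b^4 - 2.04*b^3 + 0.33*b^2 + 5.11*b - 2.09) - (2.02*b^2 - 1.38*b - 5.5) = 3.85*b^5 - 2.78*b^4 - 2.04*b^3 - 1.69*b^2 + 6.49*b + 3.41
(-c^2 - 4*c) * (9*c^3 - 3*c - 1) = -9*c^5 - 36*c^4 + 3*c^3 + 13*c^2 + 4*c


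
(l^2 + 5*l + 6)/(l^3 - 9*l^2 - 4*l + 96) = (l + 2)/(l^2 - 12*l + 32)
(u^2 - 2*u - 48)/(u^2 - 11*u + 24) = (u + 6)/(u - 3)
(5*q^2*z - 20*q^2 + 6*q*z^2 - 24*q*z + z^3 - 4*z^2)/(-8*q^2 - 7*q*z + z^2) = (5*q*z - 20*q + z^2 - 4*z)/(-8*q + z)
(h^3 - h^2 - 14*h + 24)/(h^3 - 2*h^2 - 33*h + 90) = (h^2 + 2*h - 8)/(h^2 + h - 30)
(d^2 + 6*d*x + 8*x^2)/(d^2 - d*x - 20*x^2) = (-d - 2*x)/(-d + 5*x)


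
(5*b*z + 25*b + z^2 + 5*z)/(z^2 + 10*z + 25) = (5*b + z)/(z + 5)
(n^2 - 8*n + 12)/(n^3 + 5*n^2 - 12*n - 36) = (n^2 - 8*n + 12)/(n^3 + 5*n^2 - 12*n - 36)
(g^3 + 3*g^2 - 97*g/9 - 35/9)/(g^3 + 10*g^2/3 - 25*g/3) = (9*g^2 - 18*g - 7)/(3*g*(3*g - 5))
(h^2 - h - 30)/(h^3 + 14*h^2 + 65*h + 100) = (h - 6)/(h^2 + 9*h + 20)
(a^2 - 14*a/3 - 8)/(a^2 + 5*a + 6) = (a^2 - 14*a/3 - 8)/(a^2 + 5*a + 6)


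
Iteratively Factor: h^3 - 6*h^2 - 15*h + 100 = (h - 5)*(h^2 - h - 20) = (h - 5)*(h + 4)*(h - 5)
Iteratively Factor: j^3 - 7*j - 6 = (j - 3)*(j^2 + 3*j + 2) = (j - 3)*(j + 2)*(j + 1)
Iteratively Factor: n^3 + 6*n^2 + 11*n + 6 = (n + 3)*(n^2 + 3*n + 2) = (n + 2)*(n + 3)*(n + 1)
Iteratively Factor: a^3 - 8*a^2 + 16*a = (a - 4)*(a^2 - 4*a) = a*(a - 4)*(a - 4)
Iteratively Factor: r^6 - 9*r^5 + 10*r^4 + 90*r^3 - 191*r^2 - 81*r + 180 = (r + 1)*(r^5 - 10*r^4 + 20*r^3 + 70*r^2 - 261*r + 180) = (r + 1)*(r + 3)*(r^4 - 13*r^3 + 59*r^2 - 107*r + 60) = (r - 5)*(r + 1)*(r + 3)*(r^3 - 8*r^2 + 19*r - 12) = (r - 5)*(r - 3)*(r + 1)*(r + 3)*(r^2 - 5*r + 4) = (r - 5)*(r - 4)*(r - 3)*(r + 1)*(r + 3)*(r - 1)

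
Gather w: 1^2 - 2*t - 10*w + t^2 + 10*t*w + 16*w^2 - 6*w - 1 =t^2 - 2*t + 16*w^2 + w*(10*t - 16)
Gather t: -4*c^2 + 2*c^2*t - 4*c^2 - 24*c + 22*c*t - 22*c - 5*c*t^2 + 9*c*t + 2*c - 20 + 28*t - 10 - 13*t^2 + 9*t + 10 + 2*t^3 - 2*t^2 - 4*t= -8*c^2 - 44*c + 2*t^3 + t^2*(-5*c - 15) + t*(2*c^2 + 31*c + 33) - 20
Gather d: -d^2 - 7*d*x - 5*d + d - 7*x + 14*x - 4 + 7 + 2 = -d^2 + d*(-7*x - 4) + 7*x + 5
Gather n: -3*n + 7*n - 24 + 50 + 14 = 4*n + 40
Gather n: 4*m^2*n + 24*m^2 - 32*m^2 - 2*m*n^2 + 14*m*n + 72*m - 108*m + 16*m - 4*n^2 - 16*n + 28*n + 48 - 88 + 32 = -8*m^2 - 20*m + n^2*(-2*m - 4) + n*(4*m^2 + 14*m + 12) - 8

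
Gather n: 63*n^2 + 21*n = 63*n^2 + 21*n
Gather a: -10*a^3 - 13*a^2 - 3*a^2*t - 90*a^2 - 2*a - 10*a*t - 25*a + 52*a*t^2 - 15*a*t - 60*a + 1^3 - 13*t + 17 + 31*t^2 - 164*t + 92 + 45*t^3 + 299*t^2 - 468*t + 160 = -10*a^3 + a^2*(-3*t - 103) + a*(52*t^2 - 25*t - 87) + 45*t^3 + 330*t^2 - 645*t + 270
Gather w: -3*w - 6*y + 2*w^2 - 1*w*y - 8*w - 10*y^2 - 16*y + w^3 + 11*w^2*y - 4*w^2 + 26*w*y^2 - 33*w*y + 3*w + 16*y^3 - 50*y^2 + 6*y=w^3 + w^2*(11*y - 2) + w*(26*y^2 - 34*y - 8) + 16*y^3 - 60*y^2 - 16*y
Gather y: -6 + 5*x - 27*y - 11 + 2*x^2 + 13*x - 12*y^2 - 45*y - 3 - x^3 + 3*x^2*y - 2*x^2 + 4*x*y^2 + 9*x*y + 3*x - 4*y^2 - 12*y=-x^3 + 21*x + y^2*(4*x - 16) + y*(3*x^2 + 9*x - 84) - 20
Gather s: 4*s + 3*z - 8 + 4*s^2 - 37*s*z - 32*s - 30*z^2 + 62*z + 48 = 4*s^2 + s*(-37*z - 28) - 30*z^2 + 65*z + 40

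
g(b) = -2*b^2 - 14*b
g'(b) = -4*b - 14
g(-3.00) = 24.00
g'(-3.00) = -2.00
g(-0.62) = 7.91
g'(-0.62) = -11.52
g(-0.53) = 6.86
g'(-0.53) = -11.88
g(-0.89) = 10.88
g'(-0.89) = -10.44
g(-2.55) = 22.70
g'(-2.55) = -3.80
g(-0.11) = 1.52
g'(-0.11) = -13.56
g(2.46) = -46.54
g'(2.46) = -23.84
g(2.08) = -37.77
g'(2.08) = -22.32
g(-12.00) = -120.00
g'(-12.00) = 34.00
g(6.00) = -156.00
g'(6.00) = -38.00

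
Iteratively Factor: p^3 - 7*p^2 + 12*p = (p)*(p^2 - 7*p + 12) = p*(p - 3)*(p - 4)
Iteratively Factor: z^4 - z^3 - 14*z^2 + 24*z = (z - 2)*(z^3 + z^2 - 12*z) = (z - 2)*(z + 4)*(z^2 - 3*z) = z*(z - 2)*(z + 4)*(z - 3)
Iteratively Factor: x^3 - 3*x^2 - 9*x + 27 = (x - 3)*(x^2 - 9) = (x - 3)^2*(x + 3)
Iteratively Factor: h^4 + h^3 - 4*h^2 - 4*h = (h - 2)*(h^3 + 3*h^2 + 2*h) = (h - 2)*(h + 2)*(h^2 + h) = (h - 2)*(h + 1)*(h + 2)*(h)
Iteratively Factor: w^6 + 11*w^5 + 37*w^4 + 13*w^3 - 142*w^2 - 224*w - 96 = (w + 1)*(w^5 + 10*w^4 + 27*w^3 - 14*w^2 - 128*w - 96) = (w + 1)*(w + 3)*(w^4 + 7*w^3 + 6*w^2 - 32*w - 32) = (w - 2)*(w + 1)*(w + 3)*(w^3 + 9*w^2 + 24*w + 16) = (w - 2)*(w + 1)*(w + 3)*(w + 4)*(w^2 + 5*w + 4) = (w - 2)*(w + 1)*(w + 3)*(w + 4)^2*(w + 1)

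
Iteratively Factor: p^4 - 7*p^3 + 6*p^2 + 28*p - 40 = (p + 2)*(p^3 - 9*p^2 + 24*p - 20) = (p - 2)*(p + 2)*(p^2 - 7*p + 10) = (p - 5)*(p - 2)*(p + 2)*(p - 2)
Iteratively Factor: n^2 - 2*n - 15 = (n - 5)*(n + 3)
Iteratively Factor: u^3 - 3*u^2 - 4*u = (u)*(u^2 - 3*u - 4) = u*(u + 1)*(u - 4)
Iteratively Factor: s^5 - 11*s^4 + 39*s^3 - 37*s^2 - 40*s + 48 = (s - 1)*(s^4 - 10*s^3 + 29*s^2 - 8*s - 48) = (s - 3)*(s - 1)*(s^3 - 7*s^2 + 8*s + 16) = (s - 3)*(s - 1)*(s + 1)*(s^2 - 8*s + 16) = (s - 4)*(s - 3)*(s - 1)*(s + 1)*(s - 4)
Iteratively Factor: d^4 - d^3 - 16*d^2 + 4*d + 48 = (d + 2)*(d^3 - 3*d^2 - 10*d + 24) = (d - 2)*(d + 2)*(d^2 - d - 12) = (d - 4)*(d - 2)*(d + 2)*(d + 3)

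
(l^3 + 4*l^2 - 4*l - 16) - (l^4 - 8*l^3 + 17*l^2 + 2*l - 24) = -l^4 + 9*l^3 - 13*l^2 - 6*l + 8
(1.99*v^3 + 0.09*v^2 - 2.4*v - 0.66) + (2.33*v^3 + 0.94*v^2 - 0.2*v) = 4.32*v^3 + 1.03*v^2 - 2.6*v - 0.66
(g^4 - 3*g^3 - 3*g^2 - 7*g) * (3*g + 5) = 3*g^5 - 4*g^4 - 24*g^3 - 36*g^2 - 35*g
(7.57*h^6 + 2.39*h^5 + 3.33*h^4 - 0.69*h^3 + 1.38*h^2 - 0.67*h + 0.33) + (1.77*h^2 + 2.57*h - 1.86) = 7.57*h^6 + 2.39*h^5 + 3.33*h^4 - 0.69*h^3 + 3.15*h^2 + 1.9*h - 1.53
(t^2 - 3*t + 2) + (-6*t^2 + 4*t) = -5*t^2 + t + 2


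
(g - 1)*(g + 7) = g^2 + 6*g - 7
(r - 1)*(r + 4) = r^2 + 3*r - 4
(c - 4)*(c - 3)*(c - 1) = c^3 - 8*c^2 + 19*c - 12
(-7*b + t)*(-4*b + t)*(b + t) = 28*b^3 + 17*b^2*t - 10*b*t^2 + t^3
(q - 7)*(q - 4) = q^2 - 11*q + 28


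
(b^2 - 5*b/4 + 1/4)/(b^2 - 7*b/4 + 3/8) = 2*(b - 1)/(2*b - 3)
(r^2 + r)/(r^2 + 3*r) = (r + 1)/(r + 3)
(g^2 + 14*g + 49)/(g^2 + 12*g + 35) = (g + 7)/(g + 5)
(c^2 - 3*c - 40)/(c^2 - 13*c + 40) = (c + 5)/(c - 5)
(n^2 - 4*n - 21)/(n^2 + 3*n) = (n - 7)/n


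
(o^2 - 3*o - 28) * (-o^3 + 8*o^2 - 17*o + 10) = -o^5 + 11*o^4 - 13*o^3 - 163*o^2 + 446*o - 280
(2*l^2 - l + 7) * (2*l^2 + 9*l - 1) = 4*l^4 + 16*l^3 + 3*l^2 + 64*l - 7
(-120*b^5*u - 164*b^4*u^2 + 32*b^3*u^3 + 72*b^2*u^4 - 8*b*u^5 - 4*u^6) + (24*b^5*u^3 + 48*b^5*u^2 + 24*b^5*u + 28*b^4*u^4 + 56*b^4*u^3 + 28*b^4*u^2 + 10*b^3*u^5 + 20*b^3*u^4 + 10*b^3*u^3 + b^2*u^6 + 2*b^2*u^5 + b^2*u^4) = 24*b^5*u^3 + 48*b^5*u^2 - 96*b^5*u + 28*b^4*u^4 + 56*b^4*u^3 - 136*b^4*u^2 + 10*b^3*u^5 + 20*b^3*u^4 + 42*b^3*u^3 + b^2*u^6 + 2*b^2*u^5 + 73*b^2*u^4 - 8*b*u^5 - 4*u^6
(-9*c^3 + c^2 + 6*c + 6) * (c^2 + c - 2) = -9*c^5 - 8*c^4 + 25*c^3 + 10*c^2 - 6*c - 12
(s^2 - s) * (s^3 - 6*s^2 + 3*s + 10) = s^5 - 7*s^4 + 9*s^3 + 7*s^2 - 10*s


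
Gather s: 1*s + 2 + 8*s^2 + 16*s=8*s^2 + 17*s + 2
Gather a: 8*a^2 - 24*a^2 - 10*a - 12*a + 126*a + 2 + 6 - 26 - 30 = -16*a^2 + 104*a - 48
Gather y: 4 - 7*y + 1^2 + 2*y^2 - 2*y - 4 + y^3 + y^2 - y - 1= y^3 + 3*y^2 - 10*y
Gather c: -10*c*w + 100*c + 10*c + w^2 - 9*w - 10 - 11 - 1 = c*(110 - 10*w) + w^2 - 9*w - 22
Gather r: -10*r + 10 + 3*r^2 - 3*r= 3*r^2 - 13*r + 10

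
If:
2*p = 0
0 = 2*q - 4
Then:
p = 0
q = 2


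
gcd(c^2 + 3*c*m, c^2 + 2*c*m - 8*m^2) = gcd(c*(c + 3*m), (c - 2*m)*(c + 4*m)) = 1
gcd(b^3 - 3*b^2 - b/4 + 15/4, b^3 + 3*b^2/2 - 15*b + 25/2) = b - 5/2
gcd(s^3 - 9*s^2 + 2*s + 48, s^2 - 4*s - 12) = s + 2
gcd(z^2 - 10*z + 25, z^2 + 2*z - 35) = z - 5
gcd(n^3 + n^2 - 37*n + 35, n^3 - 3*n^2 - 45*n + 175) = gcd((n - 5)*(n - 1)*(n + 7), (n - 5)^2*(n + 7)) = n^2 + 2*n - 35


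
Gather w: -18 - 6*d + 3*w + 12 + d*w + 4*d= -2*d + w*(d + 3) - 6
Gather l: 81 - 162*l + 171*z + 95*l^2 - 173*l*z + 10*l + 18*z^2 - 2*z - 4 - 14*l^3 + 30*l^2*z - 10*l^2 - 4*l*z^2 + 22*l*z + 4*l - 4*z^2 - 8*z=-14*l^3 + l^2*(30*z + 85) + l*(-4*z^2 - 151*z - 148) + 14*z^2 + 161*z + 77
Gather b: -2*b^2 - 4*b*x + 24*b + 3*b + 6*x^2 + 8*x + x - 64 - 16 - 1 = -2*b^2 + b*(27 - 4*x) + 6*x^2 + 9*x - 81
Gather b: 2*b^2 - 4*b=2*b^2 - 4*b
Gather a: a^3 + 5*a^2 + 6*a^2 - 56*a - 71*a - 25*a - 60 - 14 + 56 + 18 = a^3 + 11*a^2 - 152*a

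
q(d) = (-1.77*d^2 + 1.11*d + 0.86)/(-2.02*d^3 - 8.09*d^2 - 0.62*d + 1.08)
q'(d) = (1.11 - 3.54*d)/(-2.02*d^3 - 8.09*d^2 - 0.62*d + 1.08) + (-1.77*d^2 + 1.11*d + 0.86)*(6.06*d^2 + 16.18*d + 0.62)/(-2.02*d^3 - 8.09*d^2 - 0.62*d + 1.08)^2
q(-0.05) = 0.73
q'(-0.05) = 1.06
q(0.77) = -0.13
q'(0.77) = 0.74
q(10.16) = 0.06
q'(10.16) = -0.00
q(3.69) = 0.09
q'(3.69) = -0.00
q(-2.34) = 0.72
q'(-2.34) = -0.41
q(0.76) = -0.14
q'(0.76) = 0.78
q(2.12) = 0.08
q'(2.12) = 0.02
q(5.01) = 0.08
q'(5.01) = -0.01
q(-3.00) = 1.20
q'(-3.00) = -1.28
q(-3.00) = 1.20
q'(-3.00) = -1.28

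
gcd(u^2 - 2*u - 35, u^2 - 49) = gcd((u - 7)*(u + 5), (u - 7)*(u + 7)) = u - 7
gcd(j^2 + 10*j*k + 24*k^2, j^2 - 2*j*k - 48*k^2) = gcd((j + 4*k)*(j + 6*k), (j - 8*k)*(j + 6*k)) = j + 6*k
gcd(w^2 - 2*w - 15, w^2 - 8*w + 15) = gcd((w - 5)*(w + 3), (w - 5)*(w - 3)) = w - 5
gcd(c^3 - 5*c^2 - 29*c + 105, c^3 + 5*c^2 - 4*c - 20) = c + 5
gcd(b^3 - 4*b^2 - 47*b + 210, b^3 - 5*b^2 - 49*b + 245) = b^2 + 2*b - 35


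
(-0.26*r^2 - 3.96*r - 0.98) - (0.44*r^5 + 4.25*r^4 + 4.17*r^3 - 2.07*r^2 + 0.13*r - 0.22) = -0.44*r^5 - 4.25*r^4 - 4.17*r^3 + 1.81*r^2 - 4.09*r - 0.76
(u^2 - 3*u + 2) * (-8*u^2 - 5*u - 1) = -8*u^4 + 19*u^3 - 2*u^2 - 7*u - 2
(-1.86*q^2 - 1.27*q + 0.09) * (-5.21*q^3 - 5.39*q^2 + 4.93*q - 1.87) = 9.6906*q^5 + 16.6421*q^4 - 2.7934*q^3 - 3.268*q^2 + 2.8186*q - 0.1683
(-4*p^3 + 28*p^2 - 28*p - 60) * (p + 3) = -4*p^4 + 16*p^3 + 56*p^2 - 144*p - 180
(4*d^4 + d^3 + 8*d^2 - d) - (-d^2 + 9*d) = 4*d^4 + d^3 + 9*d^2 - 10*d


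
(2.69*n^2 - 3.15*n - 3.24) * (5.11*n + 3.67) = 13.7459*n^3 - 6.2242*n^2 - 28.1169*n - 11.8908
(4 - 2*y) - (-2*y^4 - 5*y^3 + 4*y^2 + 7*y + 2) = 2*y^4 + 5*y^3 - 4*y^2 - 9*y + 2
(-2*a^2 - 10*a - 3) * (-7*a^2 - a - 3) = 14*a^4 + 72*a^3 + 37*a^2 + 33*a + 9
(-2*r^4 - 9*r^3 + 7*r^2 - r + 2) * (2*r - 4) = -4*r^5 - 10*r^4 + 50*r^3 - 30*r^2 + 8*r - 8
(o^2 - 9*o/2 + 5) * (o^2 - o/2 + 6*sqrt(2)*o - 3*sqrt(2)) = o^4 - 5*o^3 + 6*sqrt(2)*o^3 - 30*sqrt(2)*o^2 + 29*o^2/4 - 5*o/2 + 87*sqrt(2)*o/2 - 15*sqrt(2)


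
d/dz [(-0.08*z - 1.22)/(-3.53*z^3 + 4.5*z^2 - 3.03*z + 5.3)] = (-0.5648*z^3 - 12.5598*z^2 + 10.98*z - 4.1206)/(12.4609*z^6 - 31.77*z^5 + 41.6418*z^4 - 64.688*z^3 + 56.8809*z^2 - 32.118*z + 28.09)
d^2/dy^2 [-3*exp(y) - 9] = -3*exp(y)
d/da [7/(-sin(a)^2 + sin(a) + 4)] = 7*(2*sin(a) - 1)*cos(a)/(sin(a) + cos(a)^2 + 3)^2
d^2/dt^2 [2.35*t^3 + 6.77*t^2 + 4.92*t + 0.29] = 14.1*t + 13.54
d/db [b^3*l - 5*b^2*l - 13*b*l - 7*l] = l*(3*b^2 - 10*b - 13)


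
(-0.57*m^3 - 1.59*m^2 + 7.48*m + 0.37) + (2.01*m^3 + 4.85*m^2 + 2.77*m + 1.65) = 1.44*m^3 + 3.26*m^2 + 10.25*m + 2.02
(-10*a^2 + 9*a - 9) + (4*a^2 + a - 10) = -6*a^2 + 10*a - 19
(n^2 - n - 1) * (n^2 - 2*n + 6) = n^4 - 3*n^3 + 7*n^2 - 4*n - 6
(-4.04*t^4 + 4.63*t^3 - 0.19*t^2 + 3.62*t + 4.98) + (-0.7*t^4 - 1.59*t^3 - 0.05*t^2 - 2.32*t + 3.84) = -4.74*t^4 + 3.04*t^3 - 0.24*t^2 + 1.3*t + 8.82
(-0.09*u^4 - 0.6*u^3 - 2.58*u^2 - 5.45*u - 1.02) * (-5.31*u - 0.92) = 0.4779*u^5 + 3.2688*u^4 + 14.2518*u^3 + 31.3131*u^2 + 10.4302*u + 0.9384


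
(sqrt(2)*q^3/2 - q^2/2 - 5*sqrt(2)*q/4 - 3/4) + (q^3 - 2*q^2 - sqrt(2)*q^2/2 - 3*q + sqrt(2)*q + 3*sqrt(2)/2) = sqrt(2)*q^3/2 + q^3 - 5*q^2/2 - sqrt(2)*q^2/2 - 3*q - sqrt(2)*q/4 - 3/4 + 3*sqrt(2)/2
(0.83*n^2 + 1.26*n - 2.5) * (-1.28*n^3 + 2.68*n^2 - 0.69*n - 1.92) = -1.0624*n^5 + 0.6116*n^4 + 6.0041*n^3 - 9.163*n^2 - 0.6942*n + 4.8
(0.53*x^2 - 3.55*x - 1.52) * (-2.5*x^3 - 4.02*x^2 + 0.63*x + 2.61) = -1.325*x^5 + 6.7444*x^4 + 18.4049*x^3 + 5.2572*x^2 - 10.2231*x - 3.9672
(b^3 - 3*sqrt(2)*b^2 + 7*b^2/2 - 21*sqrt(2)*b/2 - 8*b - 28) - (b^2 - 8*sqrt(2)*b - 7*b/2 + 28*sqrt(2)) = b^3 - 3*sqrt(2)*b^2 + 5*b^2/2 - 9*b/2 - 5*sqrt(2)*b/2 - 28*sqrt(2) - 28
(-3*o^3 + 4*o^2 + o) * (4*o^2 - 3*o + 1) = -12*o^5 + 25*o^4 - 11*o^3 + o^2 + o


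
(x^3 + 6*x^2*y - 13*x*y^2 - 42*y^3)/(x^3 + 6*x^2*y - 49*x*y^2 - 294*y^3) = (x^2 - x*y - 6*y^2)/(x^2 - x*y - 42*y^2)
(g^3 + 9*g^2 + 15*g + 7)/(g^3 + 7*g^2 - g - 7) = (g + 1)/(g - 1)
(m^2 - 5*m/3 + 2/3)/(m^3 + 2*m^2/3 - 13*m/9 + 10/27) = 9*(m - 1)/(9*m^2 + 12*m - 5)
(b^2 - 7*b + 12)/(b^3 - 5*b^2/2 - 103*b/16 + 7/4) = 16*(b - 3)/(16*b^2 + 24*b - 7)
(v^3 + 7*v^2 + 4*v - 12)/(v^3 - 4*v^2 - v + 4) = (v^2 + 8*v + 12)/(v^2 - 3*v - 4)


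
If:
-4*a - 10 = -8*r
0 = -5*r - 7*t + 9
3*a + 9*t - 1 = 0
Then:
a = 71/6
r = 43/6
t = -23/6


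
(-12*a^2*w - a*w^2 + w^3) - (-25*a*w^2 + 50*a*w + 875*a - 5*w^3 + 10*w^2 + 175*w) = -12*a^2*w + 24*a*w^2 - 50*a*w - 875*a + 6*w^3 - 10*w^2 - 175*w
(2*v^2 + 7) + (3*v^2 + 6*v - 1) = 5*v^2 + 6*v + 6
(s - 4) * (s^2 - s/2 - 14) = s^3 - 9*s^2/2 - 12*s + 56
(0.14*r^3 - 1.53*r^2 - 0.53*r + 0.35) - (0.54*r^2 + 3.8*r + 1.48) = 0.14*r^3 - 2.07*r^2 - 4.33*r - 1.13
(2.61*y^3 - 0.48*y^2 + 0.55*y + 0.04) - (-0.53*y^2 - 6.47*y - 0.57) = 2.61*y^3 + 0.05*y^2 + 7.02*y + 0.61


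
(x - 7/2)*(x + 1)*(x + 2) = x^3 - x^2/2 - 17*x/2 - 7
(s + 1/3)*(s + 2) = s^2 + 7*s/3 + 2/3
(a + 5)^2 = a^2 + 10*a + 25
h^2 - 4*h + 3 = (h - 3)*(h - 1)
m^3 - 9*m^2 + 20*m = m*(m - 5)*(m - 4)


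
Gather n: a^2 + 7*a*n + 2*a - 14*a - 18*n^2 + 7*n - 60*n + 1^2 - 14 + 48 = a^2 - 12*a - 18*n^2 + n*(7*a - 53) + 35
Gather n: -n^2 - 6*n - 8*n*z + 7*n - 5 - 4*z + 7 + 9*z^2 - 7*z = -n^2 + n*(1 - 8*z) + 9*z^2 - 11*z + 2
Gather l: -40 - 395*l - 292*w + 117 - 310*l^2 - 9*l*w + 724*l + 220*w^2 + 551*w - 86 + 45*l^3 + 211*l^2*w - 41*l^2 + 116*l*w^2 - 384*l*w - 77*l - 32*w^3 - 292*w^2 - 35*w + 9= 45*l^3 + l^2*(211*w - 351) + l*(116*w^2 - 393*w + 252) - 32*w^3 - 72*w^2 + 224*w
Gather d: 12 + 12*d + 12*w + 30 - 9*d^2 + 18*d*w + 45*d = -9*d^2 + d*(18*w + 57) + 12*w + 42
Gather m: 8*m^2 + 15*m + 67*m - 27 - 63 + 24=8*m^2 + 82*m - 66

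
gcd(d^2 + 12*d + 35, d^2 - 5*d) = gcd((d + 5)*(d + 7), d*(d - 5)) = 1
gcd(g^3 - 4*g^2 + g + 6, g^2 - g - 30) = 1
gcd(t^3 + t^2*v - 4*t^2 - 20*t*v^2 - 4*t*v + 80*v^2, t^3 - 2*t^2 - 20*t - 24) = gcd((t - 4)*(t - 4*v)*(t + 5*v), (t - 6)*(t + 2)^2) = 1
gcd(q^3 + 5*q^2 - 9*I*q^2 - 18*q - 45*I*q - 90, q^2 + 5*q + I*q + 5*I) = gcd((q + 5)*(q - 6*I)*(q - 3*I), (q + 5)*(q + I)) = q + 5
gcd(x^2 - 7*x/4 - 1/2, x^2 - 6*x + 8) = x - 2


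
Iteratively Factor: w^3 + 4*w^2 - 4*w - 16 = (w + 2)*(w^2 + 2*w - 8) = (w + 2)*(w + 4)*(w - 2)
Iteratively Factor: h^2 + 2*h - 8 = (h + 4)*(h - 2)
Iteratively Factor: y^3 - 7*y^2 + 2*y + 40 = (y - 4)*(y^2 - 3*y - 10) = (y - 5)*(y - 4)*(y + 2)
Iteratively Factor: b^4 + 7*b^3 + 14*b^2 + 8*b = (b + 4)*(b^3 + 3*b^2 + 2*b) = (b + 1)*(b + 4)*(b^2 + 2*b) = b*(b + 1)*(b + 4)*(b + 2)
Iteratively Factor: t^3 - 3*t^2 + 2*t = (t - 2)*(t^2 - t) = t*(t - 2)*(t - 1)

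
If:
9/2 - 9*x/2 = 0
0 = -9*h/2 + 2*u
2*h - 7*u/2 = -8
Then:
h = 64/47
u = 144/47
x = 1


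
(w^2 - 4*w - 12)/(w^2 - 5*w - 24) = (-w^2 + 4*w + 12)/(-w^2 + 5*w + 24)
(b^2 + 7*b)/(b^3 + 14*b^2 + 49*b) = 1/(b + 7)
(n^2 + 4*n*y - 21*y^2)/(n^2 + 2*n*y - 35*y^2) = (-n + 3*y)/(-n + 5*y)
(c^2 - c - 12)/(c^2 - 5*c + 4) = (c + 3)/(c - 1)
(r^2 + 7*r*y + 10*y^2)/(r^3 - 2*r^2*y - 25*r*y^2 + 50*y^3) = (r + 2*y)/(r^2 - 7*r*y + 10*y^2)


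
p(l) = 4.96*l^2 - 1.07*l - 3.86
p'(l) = 9.92*l - 1.07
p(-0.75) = -0.27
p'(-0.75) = -8.51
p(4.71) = 101.13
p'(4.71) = 45.65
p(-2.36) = 26.29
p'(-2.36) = -24.48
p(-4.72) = 111.69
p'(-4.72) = -47.89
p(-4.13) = 85.16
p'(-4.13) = -42.04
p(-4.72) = 111.69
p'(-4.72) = -47.89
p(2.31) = 20.14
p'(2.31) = 21.85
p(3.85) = 65.54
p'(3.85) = 37.12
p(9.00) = 388.27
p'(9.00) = 88.21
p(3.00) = 37.57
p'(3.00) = 28.69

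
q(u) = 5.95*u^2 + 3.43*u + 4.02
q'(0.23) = 6.17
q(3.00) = 67.86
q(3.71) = 98.64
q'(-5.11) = -57.38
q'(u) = 11.9*u + 3.43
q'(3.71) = 47.58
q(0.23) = 5.12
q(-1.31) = 9.74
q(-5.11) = 141.86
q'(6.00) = 74.83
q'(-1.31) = -12.16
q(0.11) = 4.47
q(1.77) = 28.73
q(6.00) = 238.80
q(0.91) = 12.07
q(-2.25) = 26.42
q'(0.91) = 14.26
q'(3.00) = 39.13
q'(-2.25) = -23.34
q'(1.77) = 24.49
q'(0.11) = 4.74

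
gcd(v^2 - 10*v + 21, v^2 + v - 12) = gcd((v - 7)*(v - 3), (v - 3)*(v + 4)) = v - 3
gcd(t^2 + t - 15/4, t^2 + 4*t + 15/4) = t + 5/2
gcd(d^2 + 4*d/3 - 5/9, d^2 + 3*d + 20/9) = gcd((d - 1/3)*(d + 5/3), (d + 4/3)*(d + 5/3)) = d + 5/3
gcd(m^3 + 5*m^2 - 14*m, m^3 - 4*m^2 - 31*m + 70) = m - 2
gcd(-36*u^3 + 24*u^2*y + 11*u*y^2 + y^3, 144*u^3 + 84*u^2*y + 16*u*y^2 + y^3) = 36*u^2 + 12*u*y + y^2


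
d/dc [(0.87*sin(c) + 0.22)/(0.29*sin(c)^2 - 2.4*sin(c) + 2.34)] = (-0.2523*sin(c)^2 - 0.1276*sin(c) + 2.5638)*cos(c)/(0.0841*sin(c)^4 - 1.392*sin(c)^3 + 7.1172*sin(c)^2 - 11.232*sin(c) + 5.4756)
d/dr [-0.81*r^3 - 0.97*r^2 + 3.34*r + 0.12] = -2.43*r^2 - 1.94*r + 3.34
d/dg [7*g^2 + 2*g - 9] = 14*g + 2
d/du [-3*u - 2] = -3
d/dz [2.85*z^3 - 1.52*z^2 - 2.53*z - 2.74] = 8.55*z^2 - 3.04*z - 2.53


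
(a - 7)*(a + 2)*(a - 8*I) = a^3 - 5*a^2 - 8*I*a^2 - 14*a + 40*I*a + 112*I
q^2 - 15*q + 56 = (q - 8)*(q - 7)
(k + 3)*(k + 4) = k^2 + 7*k + 12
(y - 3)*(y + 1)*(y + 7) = y^3 + 5*y^2 - 17*y - 21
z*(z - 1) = z^2 - z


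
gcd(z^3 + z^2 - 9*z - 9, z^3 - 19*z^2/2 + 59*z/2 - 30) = z - 3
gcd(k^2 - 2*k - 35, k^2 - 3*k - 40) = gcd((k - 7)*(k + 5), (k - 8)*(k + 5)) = k + 5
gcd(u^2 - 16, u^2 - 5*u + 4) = u - 4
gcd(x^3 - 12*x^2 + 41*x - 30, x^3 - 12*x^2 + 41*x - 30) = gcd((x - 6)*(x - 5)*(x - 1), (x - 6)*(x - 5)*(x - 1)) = x^3 - 12*x^2 + 41*x - 30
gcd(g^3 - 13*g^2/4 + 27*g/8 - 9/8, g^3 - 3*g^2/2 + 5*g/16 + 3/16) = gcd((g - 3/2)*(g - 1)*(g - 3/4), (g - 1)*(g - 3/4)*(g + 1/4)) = g^2 - 7*g/4 + 3/4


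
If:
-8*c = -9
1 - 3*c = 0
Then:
No Solution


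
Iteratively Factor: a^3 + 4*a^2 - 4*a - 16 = (a - 2)*(a^2 + 6*a + 8) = (a - 2)*(a + 2)*(a + 4)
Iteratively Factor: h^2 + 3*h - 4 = (h - 1)*(h + 4)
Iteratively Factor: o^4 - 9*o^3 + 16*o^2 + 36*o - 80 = (o - 2)*(o^3 - 7*o^2 + 2*o + 40) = (o - 2)*(o + 2)*(o^2 - 9*o + 20) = (o - 5)*(o - 2)*(o + 2)*(o - 4)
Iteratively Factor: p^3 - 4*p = (p)*(p^2 - 4) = p*(p - 2)*(p + 2)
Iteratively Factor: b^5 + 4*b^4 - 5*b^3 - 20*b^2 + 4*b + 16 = (b + 1)*(b^4 + 3*b^3 - 8*b^2 - 12*b + 16) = (b - 1)*(b + 1)*(b^3 + 4*b^2 - 4*b - 16) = (b - 1)*(b + 1)*(b + 2)*(b^2 + 2*b - 8) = (b - 1)*(b + 1)*(b + 2)*(b + 4)*(b - 2)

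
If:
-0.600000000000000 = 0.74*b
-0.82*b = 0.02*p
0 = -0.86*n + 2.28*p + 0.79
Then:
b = -0.81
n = 89.05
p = 33.24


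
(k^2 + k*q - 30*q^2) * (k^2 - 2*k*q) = k^4 - k^3*q - 32*k^2*q^2 + 60*k*q^3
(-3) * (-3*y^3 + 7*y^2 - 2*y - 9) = 9*y^3 - 21*y^2 + 6*y + 27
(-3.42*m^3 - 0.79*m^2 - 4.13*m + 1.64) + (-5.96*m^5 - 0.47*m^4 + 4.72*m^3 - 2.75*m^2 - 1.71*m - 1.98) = -5.96*m^5 - 0.47*m^4 + 1.3*m^3 - 3.54*m^2 - 5.84*m - 0.34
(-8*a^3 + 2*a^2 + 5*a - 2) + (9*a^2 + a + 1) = -8*a^3 + 11*a^2 + 6*a - 1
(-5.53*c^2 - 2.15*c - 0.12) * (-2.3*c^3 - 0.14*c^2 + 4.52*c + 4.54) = 12.719*c^5 + 5.7192*c^4 - 24.4186*c^3 - 34.8074*c^2 - 10.3034*c - 0.5448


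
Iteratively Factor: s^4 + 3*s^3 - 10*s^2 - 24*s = (s + 4)*(s^3 - s^2 - 6*s) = s*(s + 4)*(s^2 - s - 6) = s*(s + 2)*(s + 4)*(s - 3)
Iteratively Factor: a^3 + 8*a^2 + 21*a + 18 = (a + 2)*(a^2 + 6*a + 9) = (a + 2)*(a + 3)*(a + 3)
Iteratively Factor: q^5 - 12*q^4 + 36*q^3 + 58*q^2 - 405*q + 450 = (q - 2)*(q^4 - 10*q^3 + 16*q^2 + 90*q - 225) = (q - 3)*(q - 2)*(q^3 - 7*q^2 - 5*q + 75) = (q - 3)*(q - 2)*(q + 3)*(q^2 - 10*q + 25) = (q - 5)*(q - 3)*(q - 2)*(q + 3)*(q - 5)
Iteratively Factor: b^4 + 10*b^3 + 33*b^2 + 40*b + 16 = (b + 1)*(b^3 + 9*b^2 + 24*b + 16) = (b + 1)*(b + 4)*(b^2 + 5*b + 4) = (b + 1)*(b + 4)^2*(b + 1)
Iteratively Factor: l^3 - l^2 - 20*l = (l)*(l^2 - l - 20) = l*(l + 4)*(l - 5)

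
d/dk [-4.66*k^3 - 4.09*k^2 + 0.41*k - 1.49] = -13.98*k^2 - 8.18*k + 0.41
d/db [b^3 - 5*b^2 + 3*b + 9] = 3*b^2 - 10*b + 3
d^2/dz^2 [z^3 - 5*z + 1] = 6*z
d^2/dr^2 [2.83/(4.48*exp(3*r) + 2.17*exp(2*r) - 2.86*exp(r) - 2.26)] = ((-114.1056*exp(2*r) - 24.5644*exp(r) + 8.0938)*(4.48*exp(3*r) + 2.17*exp(2*r) - 2.86*exp(r) - 2.26) + 2.83*(13.44*exp(2*r) + 4.34*exp(r) - 2.86)*(26.88*exp(2*r) + 8.68*exp(r) - 5.72)*exp(r))*exp(r)/(4.48*exp(3*r) + 2.17*exp(2*r) - 2.86*exp(r) - 2.26)^3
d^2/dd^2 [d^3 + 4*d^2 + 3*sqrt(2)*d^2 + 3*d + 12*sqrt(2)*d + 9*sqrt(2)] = 6*d + 8 + 6*sqrt(2)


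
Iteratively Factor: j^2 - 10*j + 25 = (j - 5)*(j - 5)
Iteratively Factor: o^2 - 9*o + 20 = (o - 4)*(o - 5)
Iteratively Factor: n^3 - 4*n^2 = (n)*(n^2 - 4*n) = n*(n - 4)*(n)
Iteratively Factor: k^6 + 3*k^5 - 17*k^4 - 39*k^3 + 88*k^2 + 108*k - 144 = (k + 4)*(k^5 - k^4 - 13*k^3 + 13*k^2 + 36*k - 36) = (k - 1)*(k + 4)*(k^4 - 13*k^2 + 36) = (k - 1)*(k + 2)*(k + 4)*(k^3 - 2*k^2 - 9*k + 18) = (k - 3)*(k - 1)*(k + 2)*(k + 4)*(k^2 + k - 6) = (k - 3)*(k - 2)*(k - 1)*(k + 2)*(k + 4)*(k + 3)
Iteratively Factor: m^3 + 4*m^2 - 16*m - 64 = (m + 4)*(m^2 - 16) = (m + 4)^2*(m - 4)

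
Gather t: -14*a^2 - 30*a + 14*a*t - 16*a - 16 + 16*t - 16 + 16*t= -14*a^2 - 46*a + t*(14*a + 32) - 32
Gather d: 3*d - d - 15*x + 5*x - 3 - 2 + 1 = 2*d - 10*x - 4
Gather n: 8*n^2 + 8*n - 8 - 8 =8*n^2 + 8*n - 16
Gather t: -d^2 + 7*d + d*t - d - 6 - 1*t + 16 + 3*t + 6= -d^2 + 6*d + t*(d + 2) + 16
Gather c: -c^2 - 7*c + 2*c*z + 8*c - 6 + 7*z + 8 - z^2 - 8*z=-c^2 + c*(2*z + 1) - z^2 - z + 2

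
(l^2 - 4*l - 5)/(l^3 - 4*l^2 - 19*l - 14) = (l - 5)/(l^2 - 5*l - 14)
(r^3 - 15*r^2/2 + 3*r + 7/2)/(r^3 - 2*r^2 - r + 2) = (r^2 - 13*r/2 - 7/2)/(r^2 - r - 2)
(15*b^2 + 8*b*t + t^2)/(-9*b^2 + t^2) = (5*b + t)/(-3*b + t)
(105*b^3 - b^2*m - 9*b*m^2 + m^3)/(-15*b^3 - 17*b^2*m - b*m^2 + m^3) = (-7*b + m)/(b + m)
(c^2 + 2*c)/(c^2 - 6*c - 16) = c/(c - 8)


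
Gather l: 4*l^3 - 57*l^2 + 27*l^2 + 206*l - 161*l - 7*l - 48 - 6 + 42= 4*l^3 - 30*l^2 + 38*l - 12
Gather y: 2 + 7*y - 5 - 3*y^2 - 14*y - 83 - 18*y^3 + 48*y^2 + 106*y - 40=-18*y^3 + 45*y^2 + 99*y - 126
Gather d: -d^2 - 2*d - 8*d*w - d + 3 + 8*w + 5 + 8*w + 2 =-d^2 + d*(-8*w - 3) + 16*w + 10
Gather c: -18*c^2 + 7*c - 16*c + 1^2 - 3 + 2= -18*c^2 - 9*c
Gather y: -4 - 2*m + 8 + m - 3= 1 - m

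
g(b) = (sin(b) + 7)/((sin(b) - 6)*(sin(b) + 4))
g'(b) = cos(b)/((sin(b) - 6)*(sin(b) + 4)) - (sin(b) + 7)*cos(b)/((sin(b) - 6)*(sin(b) + 4)^2) - (sin(b) + 7)*cos(b)/((sin(b) - 6)^2*(sin(b) + 4)) = (-14*sin(b) + cos(b)^2 - 11)*cos(b)/((sin(b) - 6)^2*(sin(b) + 4)^2)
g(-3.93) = -0.31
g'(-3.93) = 0.02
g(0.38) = -0.30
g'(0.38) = -0.02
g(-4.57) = -0.32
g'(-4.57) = 0.01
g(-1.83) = -0.29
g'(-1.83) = -0.00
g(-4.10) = -0.31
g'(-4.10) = 0.02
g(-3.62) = -0.30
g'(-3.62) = 0.02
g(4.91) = -0.29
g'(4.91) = 0.00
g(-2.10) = -0.29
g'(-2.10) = -0.00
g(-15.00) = -0.29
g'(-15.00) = 0.00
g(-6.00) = -0.30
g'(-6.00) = -0.02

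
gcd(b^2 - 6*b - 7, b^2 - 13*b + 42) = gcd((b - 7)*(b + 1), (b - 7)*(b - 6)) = b - 7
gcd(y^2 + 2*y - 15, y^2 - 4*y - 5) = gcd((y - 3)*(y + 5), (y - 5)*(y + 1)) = 1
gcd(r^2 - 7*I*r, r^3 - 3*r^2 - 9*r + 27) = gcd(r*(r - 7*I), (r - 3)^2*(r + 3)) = 1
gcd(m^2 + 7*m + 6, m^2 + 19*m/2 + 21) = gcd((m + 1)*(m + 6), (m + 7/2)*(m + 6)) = m + 6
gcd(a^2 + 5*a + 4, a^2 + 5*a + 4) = a^2 + 5*a + 4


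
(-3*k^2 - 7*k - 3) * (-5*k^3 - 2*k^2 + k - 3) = 15*k^5 + 41*k^4 + 26*k^3 + 8*k^2 + 18*k + 9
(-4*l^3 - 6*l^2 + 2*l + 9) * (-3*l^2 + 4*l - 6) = 12*l^5 + 2*l^4 - 6*l^3 + 17*l^2 + 24*l - 54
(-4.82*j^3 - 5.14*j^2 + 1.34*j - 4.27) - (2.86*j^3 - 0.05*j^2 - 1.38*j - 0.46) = -7.68*j^3 - 5.09*j^2 + 2.72*j - 3.81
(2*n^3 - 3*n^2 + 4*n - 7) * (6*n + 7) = 12*n^4 - 4*n^3 + 3*n^2 - 14*n - 49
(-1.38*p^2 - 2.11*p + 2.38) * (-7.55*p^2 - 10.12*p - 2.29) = 10.419*p^4 + 29.8961*p^3 + 6.5444*p^2 - 19.2537*p - 5.4502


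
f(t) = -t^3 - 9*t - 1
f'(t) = -3*t^2 - 9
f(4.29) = -118.56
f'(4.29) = -64.21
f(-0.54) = 4.02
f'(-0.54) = -9.87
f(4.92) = -164.38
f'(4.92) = -81.62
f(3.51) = -75.83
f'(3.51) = -45.96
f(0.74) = -8.07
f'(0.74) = -10.64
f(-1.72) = 19.57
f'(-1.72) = -17.88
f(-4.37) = 121.78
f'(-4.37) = -66.29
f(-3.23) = 61.77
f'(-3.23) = -40.30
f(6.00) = -271.00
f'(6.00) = -117.00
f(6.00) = -271.00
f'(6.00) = -117.00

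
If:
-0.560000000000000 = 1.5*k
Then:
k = -0.37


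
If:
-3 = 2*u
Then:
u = -3/2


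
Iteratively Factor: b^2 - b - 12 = (b + 3)*(b - 4)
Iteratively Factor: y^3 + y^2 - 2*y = (y - 1)*(y^2 + 2*y) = (y - 1)*(y + 2)*(y)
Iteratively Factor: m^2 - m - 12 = (m - 4)*(m + 3)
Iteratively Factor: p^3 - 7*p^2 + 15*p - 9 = (p - 3)*(p^2 - 4*p + 3) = (p - 3)*(p - 1)*(p - 3)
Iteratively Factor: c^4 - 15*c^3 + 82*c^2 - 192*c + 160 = (c - 4)*(c^3 - 11*c^2 + 38*c - 40) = (c - 5)*(c - 4)*(c^2 - 6*c + 8) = (c - 5)*(c - 4)^2*(c - 2)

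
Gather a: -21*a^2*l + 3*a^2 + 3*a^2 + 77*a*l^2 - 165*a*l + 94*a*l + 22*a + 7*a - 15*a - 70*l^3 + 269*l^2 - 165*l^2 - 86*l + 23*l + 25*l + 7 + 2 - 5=a^2*(6 - 21*l) + a*(77*l^2 - 71*l + 14) - 70*l^3 + 104*l^2 - 38*l + 4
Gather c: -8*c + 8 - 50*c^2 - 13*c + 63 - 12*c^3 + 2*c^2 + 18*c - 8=-12*c^3 - 48*c^2 - 3*c + 63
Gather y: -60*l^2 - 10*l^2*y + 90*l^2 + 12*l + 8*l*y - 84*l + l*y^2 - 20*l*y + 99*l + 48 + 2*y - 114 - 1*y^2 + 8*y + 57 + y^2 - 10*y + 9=30*l^2 + l*y^2 + 27*l + y*(-10*l^2 - 12*l)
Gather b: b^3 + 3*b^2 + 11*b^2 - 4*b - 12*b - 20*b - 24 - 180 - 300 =b^3 + 14*b^2 - 36*b - 504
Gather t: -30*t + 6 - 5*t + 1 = 7 - 35*t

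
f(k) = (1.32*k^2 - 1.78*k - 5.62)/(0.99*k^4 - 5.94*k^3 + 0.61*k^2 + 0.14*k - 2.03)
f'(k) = (2.64*k - 1.78)/(0.99*k^4 - 5.94*k^3 + 0.61*k^2 + 0.14*k - 2.03) + (1.32*k^2 - 1.78*k - 5.62)*(-3.96*k^3 + 17.82*k^2 - 1.22*k - 0.14)/(0.99*k^4 - 5.94*k^3 + 0.61*k^2 + 0.14*k - 2.03)^2 = (-2.6136*k^5 + 13.1274*k^4 + 1.1088*k^3 - 98.8778*k^2 + 1.4972*k + 4.4002)/(0.9801*k^8 - 11.7612*k^7 + 36.4914*k^6 - 6.9696*k^5 - 5.3105*k^4 + 24.2872*k^3 - 2.457*k^2 - 0.5684*k + 4.1209)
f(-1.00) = -0.47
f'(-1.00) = -2.82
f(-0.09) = 2.68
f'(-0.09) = 0.84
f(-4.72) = 0.03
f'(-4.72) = 0.01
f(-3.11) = 0.05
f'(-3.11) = 0.01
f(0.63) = 2.05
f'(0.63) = -3.47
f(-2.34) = 0.05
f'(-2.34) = 0.00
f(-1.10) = -0.26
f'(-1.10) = -1.52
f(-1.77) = 0.04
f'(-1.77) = -0.08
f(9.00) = 0.04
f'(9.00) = -0.02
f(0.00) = 2.77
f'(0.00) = 1.07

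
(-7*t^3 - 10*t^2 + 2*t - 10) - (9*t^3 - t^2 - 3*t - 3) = -16*t^3 - 9*t^2 + 5*t - 7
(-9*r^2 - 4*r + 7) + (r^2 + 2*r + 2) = -8*r^2 - 2*r + 9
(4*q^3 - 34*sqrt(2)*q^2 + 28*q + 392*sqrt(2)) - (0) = 4*q^3 - 34*sqrt(2)*q^2 + 28*q + 392*sqrt(2)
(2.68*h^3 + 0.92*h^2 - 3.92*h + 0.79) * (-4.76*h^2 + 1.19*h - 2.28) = -12.7568*h^5 - 1.19*h^4 + 13.6436*h^3 - 10.5228*h^2 + 9.8777*h - 1.8012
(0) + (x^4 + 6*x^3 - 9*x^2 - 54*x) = x^4 + 6*x^3 - 9*x^2 - 54*x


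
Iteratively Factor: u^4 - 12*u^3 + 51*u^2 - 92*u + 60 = (u - 3)*(u^3 - 9*u^2 + 24*u - 20) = (u - 3)*(u - 2)*(u^2 - 7*u + 10) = (u - 3)*(u - 2)^2*(u - 5)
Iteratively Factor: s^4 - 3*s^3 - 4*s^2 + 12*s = (s - 3)*(s^3 - 4*s) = (s - 3)*(s + 2)*(s^2 - 2*s) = (s - 3)*(s - 2)*(s + 2)*(s)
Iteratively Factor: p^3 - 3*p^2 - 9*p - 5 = (p + 1)*(p^2 - 4*p - 5) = (p - 5)*(p + 1)*(p + 1)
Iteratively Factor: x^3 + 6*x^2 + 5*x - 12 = (x + 4)*(x^2 + 2*x - 3) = (x + 3)*(x + 4)*(x - 1)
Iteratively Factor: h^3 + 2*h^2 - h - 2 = (h + 2)*(h^2 - 1) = (h - 1)*(h + 2)*(h + 1)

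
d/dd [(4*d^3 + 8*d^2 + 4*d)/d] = 8*d + 8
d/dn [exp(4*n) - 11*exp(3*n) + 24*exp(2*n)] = (4*exp(2*n) - 33*exp(n) + 48)*exp(2*n)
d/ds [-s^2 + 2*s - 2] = 2 - 2*s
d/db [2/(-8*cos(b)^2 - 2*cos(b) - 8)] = -(8*cos(b) + 1)*sin(b)/(4*cos(b)^2 + cos(b) + 4)^2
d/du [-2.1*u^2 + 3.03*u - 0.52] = 3.03 - 4.2*u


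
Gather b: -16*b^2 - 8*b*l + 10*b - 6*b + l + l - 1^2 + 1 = -16*b^2 + b*(4 - 8*l) + 2*l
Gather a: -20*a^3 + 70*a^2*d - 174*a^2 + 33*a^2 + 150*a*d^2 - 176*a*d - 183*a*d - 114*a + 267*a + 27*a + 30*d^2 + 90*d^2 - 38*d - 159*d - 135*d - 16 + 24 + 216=-20*a^3 + a^2*(70*d - 141) + a*(150*d^2 - 359*d + 180) + 120*d^2 - 332*d + 224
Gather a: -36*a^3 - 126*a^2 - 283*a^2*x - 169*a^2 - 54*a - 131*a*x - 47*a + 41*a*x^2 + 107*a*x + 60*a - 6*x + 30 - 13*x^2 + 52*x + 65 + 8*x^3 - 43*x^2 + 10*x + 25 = -36*a^3 + a^2*(-283*x - 295) + a*(41*x^2 - 24*x - 41) + 8*x^3 - 56*x^2 + 56*x + 120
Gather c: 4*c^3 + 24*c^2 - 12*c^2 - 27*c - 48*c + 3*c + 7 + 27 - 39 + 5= 4*c^3 + 12*c^2 - 72*c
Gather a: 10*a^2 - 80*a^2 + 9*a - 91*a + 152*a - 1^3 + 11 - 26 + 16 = -70*a^2 + 70*a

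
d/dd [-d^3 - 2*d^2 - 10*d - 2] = -3*d^2 - 4*d - 10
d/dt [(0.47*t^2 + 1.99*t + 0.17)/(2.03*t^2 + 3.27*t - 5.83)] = (-2.5028*t^2 - 6.1704*t - 12.1576)/(4.1209*t^4 + 13.2762*t^3 - 12.9769*t^2 - 38.1282*t + 33.9889)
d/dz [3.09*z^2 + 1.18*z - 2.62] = 6.18*z + 1.18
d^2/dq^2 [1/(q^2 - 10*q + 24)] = 2*(-q^2 + 10*q + 4*(q - 5)^2 - 24)/(q^2 - 10*q + 24)^3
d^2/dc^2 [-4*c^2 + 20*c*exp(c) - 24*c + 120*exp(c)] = 20*c*exp(c) + 160*exp(c) - 8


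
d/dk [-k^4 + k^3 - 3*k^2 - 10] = k*(-4*k^2 + 3*k - 6)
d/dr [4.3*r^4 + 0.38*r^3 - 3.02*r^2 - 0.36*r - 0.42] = 17.2*r^3 + 1.14*r^2 - 6.04*r - 0.36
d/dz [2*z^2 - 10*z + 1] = 4*z - 10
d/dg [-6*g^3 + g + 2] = 1 - 18*g^2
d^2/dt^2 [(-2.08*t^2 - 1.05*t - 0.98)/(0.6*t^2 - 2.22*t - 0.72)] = (-8.88178419700125e-16*t^4 - 6.29712*t^3 - 7.50816*t^2 + 5.11056*t - 9.306288)/(0.216*t^6 - 2.3976*t^5 + 8.09352*t^4 - 5.186808*t^3 - 9.712224*t^2 - 3.452544*t - 0.373248)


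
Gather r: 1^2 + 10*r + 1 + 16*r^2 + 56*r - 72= 16*r^2 + 66*r - 70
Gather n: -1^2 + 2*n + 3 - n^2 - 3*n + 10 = -n^2 - n + 12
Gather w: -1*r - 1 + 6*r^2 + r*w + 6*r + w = 6*r^2 + 5*r + w*(r + 1) - 1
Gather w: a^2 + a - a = a^2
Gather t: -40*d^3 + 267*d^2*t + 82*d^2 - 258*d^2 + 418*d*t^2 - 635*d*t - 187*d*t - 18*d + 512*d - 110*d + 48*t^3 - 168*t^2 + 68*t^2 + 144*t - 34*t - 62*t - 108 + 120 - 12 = -40*d^3 - 176*d^2 + 384*d + 48*t^3 + t^2*(418*d - 100) + t*(267*d^2 - 822*d + 48)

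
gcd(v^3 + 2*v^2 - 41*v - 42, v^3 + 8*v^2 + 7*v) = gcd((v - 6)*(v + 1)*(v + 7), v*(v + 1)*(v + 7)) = v^2 + 8*v + 7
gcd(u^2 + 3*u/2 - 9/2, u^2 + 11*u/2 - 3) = 1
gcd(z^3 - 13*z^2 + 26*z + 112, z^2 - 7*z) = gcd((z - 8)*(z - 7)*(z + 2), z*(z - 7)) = z - 7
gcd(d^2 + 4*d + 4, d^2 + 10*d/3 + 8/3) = d + 2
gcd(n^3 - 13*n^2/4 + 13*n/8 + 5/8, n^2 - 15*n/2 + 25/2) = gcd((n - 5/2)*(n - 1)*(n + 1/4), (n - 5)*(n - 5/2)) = n - 5/2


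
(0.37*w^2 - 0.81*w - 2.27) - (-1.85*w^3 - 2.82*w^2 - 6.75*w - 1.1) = 1.85*w^3 + 3.19*w^2 + 5.94*w - 1.17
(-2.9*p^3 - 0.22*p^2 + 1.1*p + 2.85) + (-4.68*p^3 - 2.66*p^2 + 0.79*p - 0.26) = -7.58*p^3 - 2.88*p^2 + 1.89*p + 2.59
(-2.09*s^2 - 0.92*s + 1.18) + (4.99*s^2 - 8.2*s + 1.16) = 2.9*s^2 - 9.12*s + 2.34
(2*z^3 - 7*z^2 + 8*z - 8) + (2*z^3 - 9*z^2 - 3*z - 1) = 4*z^3 - 16*z^2 + 5*z - 9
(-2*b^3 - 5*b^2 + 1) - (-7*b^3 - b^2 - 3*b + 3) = 5*b^3 - 4*b^2 + 3*b - 2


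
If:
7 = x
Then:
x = 7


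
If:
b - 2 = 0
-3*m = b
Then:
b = 2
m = -2/3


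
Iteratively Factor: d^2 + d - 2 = (d + 2)*(d - 1)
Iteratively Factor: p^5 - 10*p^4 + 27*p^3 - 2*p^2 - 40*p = (p + 1)*(p^4 - 11*p^3 + 38*p^2 - 40*p) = p*(p + 1)*(p^3 - 11*p^2 + 38*p - 40) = p*(p - 2)*(p + 1)*(p^2 - 9*p + 20) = p*(p - 5)*(p - 2)*(p + 1)*(p - 4)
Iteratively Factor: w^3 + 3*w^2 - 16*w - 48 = (w + 3)*(w^2 - 16) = (w + 3)*(w + 4)*(w - 4)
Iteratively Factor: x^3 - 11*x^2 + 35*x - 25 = (x - 5)*(x^2 - 6*x + 5) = (x - 5)^2*(x - 1)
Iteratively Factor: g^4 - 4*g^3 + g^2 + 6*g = (g + 1)*(g^3 - 5*g^2 + 6*g) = g*(g + 1)*(g^2 - 5*g + 6) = g*(g - 3)*(g + 1)*(g - 2)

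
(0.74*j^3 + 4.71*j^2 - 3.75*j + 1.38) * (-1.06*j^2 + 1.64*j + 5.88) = -0.7844*j^5 - 3.779*j^4 + 16.0506*j^3 + 20.082*j^2 - 19.7868*j + 8.1144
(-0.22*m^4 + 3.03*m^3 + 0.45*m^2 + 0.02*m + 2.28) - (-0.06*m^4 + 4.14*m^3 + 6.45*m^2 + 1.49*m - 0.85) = -0.16*m^4 - 1.11*m^3 - 6.0*m^2 - 1.47*m + 3.13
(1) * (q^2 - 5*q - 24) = q^2 - 5*q - 24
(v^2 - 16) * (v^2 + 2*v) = v^4 + 2*v^3 - 16*v^2 - 32*v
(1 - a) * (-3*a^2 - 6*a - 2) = 3*a^3 + 3*a^2 - 4*a - 2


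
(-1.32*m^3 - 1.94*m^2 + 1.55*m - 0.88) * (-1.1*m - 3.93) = 1.452*m^4 + 7.3216*m^3 + 5.9192*m^2 - 5.1235*m + 3.4584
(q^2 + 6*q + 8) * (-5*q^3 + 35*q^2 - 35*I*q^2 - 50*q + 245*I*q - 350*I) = -5*q^5 + 5*q^4 - 35*I*q^4 + 120*q^3 + 35*I*q^3 - 20*q^2 + 840*I*q^2 - 400*q - 140*I*q - 2800*I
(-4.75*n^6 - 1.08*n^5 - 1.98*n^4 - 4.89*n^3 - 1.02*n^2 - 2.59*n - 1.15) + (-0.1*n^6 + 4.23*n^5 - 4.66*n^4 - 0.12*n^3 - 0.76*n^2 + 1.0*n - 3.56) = -4.85*n^6 + 3.15*n^5 - 6.64*n^4 - 5.01*n^3 - 1.78*n^2 - 1.59*n - 4.71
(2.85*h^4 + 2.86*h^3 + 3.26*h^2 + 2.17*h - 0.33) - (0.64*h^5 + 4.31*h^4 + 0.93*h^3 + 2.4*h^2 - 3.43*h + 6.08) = -0.64*h^5 - 1.46*h^4 + 1.93*h^3 + 0.86*h^2 + 5.6*h - 6.41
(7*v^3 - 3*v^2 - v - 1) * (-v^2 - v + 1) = -7*v^5 - 4*v^4 + 11*v^3 - v^2 - 1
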